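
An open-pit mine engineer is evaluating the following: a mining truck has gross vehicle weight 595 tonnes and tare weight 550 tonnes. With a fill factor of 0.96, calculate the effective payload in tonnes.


43.2 tonnes

Maximum payload = gross - tare
= 595 - 550 = 45 tonnes
Effective payload = max payload * fill factor
= 45 * 0.96
= 43.2 tonnes


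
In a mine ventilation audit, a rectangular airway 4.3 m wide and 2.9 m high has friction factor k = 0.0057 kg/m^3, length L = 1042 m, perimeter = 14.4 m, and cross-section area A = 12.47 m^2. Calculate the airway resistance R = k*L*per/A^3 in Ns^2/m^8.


Compute the numerator:
k * L * per = 0.0057 * 1042 * 14.4
= 85.52736
Compute the denominator:
A^3 = 12.47^3 = 1939.096223
Resistance:
R = 85.52736 / 1939.096223
= 0.0441 Ns^2/m^8

0.0441 Ns^2/m^8


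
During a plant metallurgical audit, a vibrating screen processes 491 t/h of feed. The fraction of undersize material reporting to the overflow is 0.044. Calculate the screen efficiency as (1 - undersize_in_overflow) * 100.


Screen efficiency = (1 - fraction of undersize in overflow) * 100
= (1 - 0.044) * 100
= 0.956 * 100
= 95.6%

95.6%


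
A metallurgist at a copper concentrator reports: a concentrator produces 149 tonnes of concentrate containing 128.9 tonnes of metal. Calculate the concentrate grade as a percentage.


Grade = (metal in concentrate / concentrate mass) * 100
= (128.9 / 149) * 100
= 0.8651006711 * 100
= 86.5101%

86.5101%


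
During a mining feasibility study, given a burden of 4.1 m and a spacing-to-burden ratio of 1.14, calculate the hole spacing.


4.674 m

Spacing = burden * ratio
= 4.1 * 1.14
= 4.674 m


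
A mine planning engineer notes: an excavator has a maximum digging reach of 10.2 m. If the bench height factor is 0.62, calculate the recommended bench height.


6.324 m

Bench height = reach * factor
= 10.2 * 0.62
= 6.324 m


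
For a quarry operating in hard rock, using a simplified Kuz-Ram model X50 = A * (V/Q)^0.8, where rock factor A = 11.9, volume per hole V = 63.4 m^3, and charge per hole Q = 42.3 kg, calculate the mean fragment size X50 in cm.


Compute V/Q:
V/Q = 63.4 / 42.3 = 1.498817967
Raise to the power 0.8:
(V/Q)^0.8 = 1.498817967^0.8 = 1.382289829
Multiply by A:
X50 = 11.9 * 1.382289829
= 16.4492 cm

16.4492 cm


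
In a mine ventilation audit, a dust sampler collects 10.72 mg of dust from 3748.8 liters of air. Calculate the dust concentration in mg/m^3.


2.8596 mg/m^3

Convert liters to m^3: 1 m^3 = 1000 L
Concentration = mass / volume * 1000
= 10.72 / 3748.8 * 1000
= 0.002859581733 * 1000
= 2.8596 mg/m^3


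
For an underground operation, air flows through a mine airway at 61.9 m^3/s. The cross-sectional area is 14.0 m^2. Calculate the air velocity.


Velocity = flow rate / cross-sectional area
= 61.9 / 14.0
= 4.4214 m/s

4.4214 m/s


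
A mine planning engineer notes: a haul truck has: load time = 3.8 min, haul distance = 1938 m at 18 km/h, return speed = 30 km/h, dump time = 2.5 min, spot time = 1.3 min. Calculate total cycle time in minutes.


Convert haul speed to m/min: 18 * 1000/60 = 300 m/min
Haul time = 1938 / 300 = 6.46 min
Convert return speed to m/min: 30 * 1000/60 = 500 m/min
Return time = 1938 / 500 = 3.876 min
Total cycle time:
= 3.8 + 6.46 + 2.5 + 3.876 + 1.3
= 17.936 min

17.936 min


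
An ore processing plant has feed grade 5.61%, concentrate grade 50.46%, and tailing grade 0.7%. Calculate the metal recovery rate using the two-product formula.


88.7535%

Using the two-product formula:
R = 100 * c * (f - t) / (f * (c - t))
Numerator = 100 * 50.46 * (5.61 - 0.7)
= 100 * 50.46 * 4.91
= 24775.86
Denominator = 5.61 * (50.46 - 0.7)
= 5.61 * 49.76
= 279.1536
R = 24775.86 / 279.1536
= 88.7535%


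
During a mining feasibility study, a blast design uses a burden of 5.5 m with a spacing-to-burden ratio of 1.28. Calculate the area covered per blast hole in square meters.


First, find the spacing:
Spacing = burden * ratio = 5.5 * 1.28
= 7.04 m
Then, calculate the area:
Area = burden * spacing = 5.5 * 7.04
= 38.72 m^2

38.72 m^2


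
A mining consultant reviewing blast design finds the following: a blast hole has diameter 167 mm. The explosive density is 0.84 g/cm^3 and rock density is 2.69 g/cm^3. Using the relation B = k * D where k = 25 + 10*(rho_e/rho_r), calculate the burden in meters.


4.6965 m

First, compute k:
rho_e / rho_r = 0.84 / 2.69 = 0.312267658
k = 25 + 10 * 0.312267658 = 28.12267658
Then, compute burden:
B = k * D / 1000 = 28.12267658 * 167 / 1000
= 4696.486989 / 1000
= 4.6965 m


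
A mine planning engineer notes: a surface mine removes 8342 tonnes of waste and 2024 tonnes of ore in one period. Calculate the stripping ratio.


Stripping ratio = waste tonnage / ore tonnage
= 8342 / 2024
= 4.1215

4.1215


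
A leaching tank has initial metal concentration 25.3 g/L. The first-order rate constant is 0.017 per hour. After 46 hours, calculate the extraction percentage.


54.251%

Compute the exponent:
-k * t = -0.017 * 46 = -0.782
Remaining concentration:
C = 25.3 * exp(-0.782)
= 25.3 * 0.4574901155
= 11.57449992 g/L
Extracted = 25.3 - 11.57449992 = 13.72550008 g/L
Extraction % = 13.72550008 / 25.3 * 100
= 54.251%


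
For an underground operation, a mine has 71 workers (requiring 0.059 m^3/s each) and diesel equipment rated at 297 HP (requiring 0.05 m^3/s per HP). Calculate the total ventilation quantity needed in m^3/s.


19.039 m^3/s

Airflow for workers:
Q_people = 71 * 0.059 = 4.189 m^3/s
Airflow for diesel equipment:
Q_diesel = 297 * 0.05 = 14.85 m^3/s
Total ventilation:
Q_total = 4.189 + 14.85
= 19.039 m^3/s


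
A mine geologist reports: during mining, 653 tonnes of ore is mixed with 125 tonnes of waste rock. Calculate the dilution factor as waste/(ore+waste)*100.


Total material = ore + waste
= 653 + 125 = 778 tonnes
Dilution = waste / total * 100
= 125 / 778 * 100
= 0.1606683805 * 100
= 16.0668%

16.0668%


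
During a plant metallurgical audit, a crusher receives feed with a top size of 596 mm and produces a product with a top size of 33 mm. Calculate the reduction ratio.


18.0606

Reduction ratio = feed size / product size
= 596 / 33
= 18.0606


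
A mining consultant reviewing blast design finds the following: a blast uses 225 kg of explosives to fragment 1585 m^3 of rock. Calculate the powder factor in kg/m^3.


Powder factor = explosive mass / rock volume
= 225 / 1585
= 0.142 kg/m^3

0.142 kg/m^3


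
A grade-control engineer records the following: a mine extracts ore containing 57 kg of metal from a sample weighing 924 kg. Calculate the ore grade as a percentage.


Ore grade = (metal mass / ore mass) * 100
= (57 / 924) * 100
= 0.06168831169 * 100
= 6.1688%

6.1688%


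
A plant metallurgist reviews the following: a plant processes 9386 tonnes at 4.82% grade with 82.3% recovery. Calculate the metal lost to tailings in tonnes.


80.0757 tonnes

Total metal in feed:
= 9386 * 4.82 / 100 = 452.4052 tonnes
Metal recovered:
= 452.4052 * 82.3 / 100 = 372.3294796 tonnes
Metal lost to tailings:
= 452.4052 - 372.3294796
= 80.0757 tonnes


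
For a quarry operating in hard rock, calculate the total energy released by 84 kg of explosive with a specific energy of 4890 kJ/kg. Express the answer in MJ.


Energy = mass * specific_energy / 1000
= 84 * 4890 / 1000
= 410760 / 1000
= 410.76 MJ

410.76 MJ


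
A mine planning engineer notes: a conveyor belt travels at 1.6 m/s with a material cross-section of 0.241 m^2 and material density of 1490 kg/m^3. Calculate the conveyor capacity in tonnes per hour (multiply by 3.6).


Volumetric flow = speed * area
= 1.6 * 0.241 = 0.3856 m^3/s
Mass flow = volumetric * density
= 0.3856 * 1490 = 574.544 kg/s
Convert to t/h: multiply by 3.6
Capacity = 574.544 * 3.6
= 2068.3584 t/h

2068.3584 t/h


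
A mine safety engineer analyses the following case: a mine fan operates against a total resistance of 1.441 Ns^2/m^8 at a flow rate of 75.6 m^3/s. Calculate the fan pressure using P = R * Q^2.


Compute Q^2:
Q^2 = 75.6^2 = 5715.36
Compute pressure:
P = R * Q^2 = 1.441 * 5715.36
= 8235.8338 Pa

8235.8338 Pa


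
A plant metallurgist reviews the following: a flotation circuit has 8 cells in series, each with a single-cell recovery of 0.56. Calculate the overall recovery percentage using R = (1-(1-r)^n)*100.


99.8595%

Complement of single-cell recovery:
1 - r = 1 - 0.56 = 0.44
Raise to power n:
(1 - r)^8 = 0.44^8 = 0.001404822363
Overall recovery:
R = (1 - 0.001404822363) * 100
= 99.8595%


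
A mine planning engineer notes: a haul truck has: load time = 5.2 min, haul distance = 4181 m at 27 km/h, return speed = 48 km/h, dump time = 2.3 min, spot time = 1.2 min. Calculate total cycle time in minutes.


23.2174 min

Convert haul speed to m/min: 27 * 1000/60 = 450 m/min
Haul time = 4181 / 450 = 9.291111111 min
Convert return speed to m/min: 48 * 1000/60 = 800 m/min
Return time = 4181 / 800 = 5.22625 min
Total cycle time:
= 5.2 + 9.291111111 + 2.3 + 5.22625 + 1.2
= 23.2174 min


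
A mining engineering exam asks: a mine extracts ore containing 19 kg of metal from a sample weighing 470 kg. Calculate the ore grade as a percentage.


4.0426%

Ore grade = (metal mass / ore mass) * 100
= (19 / 470) * 100
= 0.04042553191 * 100
= 4.0426%


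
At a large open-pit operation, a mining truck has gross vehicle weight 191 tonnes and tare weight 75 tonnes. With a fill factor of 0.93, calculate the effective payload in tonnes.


107.88 tonnes

Maximum payload = gross - tare
= 191 - 75 = 116 tonnes
Effective payload = max payload * fill factor
= 116 * 0.93
= 107.88 tonnes


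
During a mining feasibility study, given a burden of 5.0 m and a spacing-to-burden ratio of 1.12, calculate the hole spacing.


5.6 m

Spacing = burden * ratio
= 5.0 * 1.12
= 5.6 m


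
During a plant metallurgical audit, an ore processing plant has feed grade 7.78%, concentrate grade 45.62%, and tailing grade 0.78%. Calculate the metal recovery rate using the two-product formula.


Using the two-product formula:
R = 100 * c * (f - t) / (f * (c - t))
Numerator = 100 * 45.62 * (7.78 - 0.78)
= 100 * 45.62 * 7.0
= 31934.0
Denominator = 7.78 * (45.62 - 0.78)
= 7.78 * 44.84
= 348.8552
R = 31934.0 / 348.8552
= 91.5394%

91.5394%


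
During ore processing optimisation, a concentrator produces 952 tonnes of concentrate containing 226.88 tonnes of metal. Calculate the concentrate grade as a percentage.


23.8319%

Grade = (metal in concentrate / concentrate mass) * 100
= (226.88 / 952) * 100
= 0.2383193277 * 100
= 23.8319%


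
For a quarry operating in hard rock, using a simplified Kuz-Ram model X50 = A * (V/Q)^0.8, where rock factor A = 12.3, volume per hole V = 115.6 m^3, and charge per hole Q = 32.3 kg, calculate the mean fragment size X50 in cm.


34.1122 cm

Compute V/Q:
V/Q = 115.6 / 32.3 = 3.578947368
Raise to the power 0.8:
(V/Q)^0.8 = 3.578947368^0.8 = 2.773347241
Multiply by A:
X50 = 12.3 * 2.773347241
= 34.1122 cm


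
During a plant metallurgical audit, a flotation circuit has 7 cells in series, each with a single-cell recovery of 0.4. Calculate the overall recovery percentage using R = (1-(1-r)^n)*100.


Complement of single-cell recovery:
1 - r = 1 - 0.4 = 0.6
Raise to power n:
(1 - r)^7 = 0.6^7 = 0.0279936
Overall recovery:
R = (1 - 0.0279936) * 100
= 97.2006%

97.2006%


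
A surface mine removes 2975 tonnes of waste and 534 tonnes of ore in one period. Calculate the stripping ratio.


Stripping ratio = waste tonnage / ore tonnage
= 2975 / 534
= 5.5712

5.5712


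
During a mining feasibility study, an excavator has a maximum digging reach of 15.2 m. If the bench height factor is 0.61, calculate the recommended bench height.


Bench height = reach * factor
= 15.2 * 0.61
= 9.272 m

9.272 m


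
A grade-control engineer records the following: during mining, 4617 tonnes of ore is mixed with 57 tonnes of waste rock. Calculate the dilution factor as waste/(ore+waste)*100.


1.2195%

Total material = ore + waste
= 4617 + 57 = 4674 tonnes
Dilution = waste / total * 100
= 57 / 4674 * 100
= 0.01219512195 * 100
= 1.2195%


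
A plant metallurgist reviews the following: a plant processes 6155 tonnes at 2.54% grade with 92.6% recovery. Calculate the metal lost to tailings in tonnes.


Total metal in feed:
= 6155 * 2.54 / 100 = 156.337 tonnes
Metal recovered:
= 156.337 * 92.6 / 100 = 144.768062 tonnes
Metal lost to tailings:
= 156.337 - 144.768062
= 11.5689 tonnes

11.5689 tonnes


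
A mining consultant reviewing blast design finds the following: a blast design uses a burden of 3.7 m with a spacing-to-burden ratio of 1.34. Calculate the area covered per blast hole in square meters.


First, find the spacing:
Spacing = burden * ratio = 3.7 * 1.34
= 4.958 m
Then, calculate the area:
Area = burden * spacing = 3.7 * 4.958
= 18.3446 m^2

18.3446 m^2


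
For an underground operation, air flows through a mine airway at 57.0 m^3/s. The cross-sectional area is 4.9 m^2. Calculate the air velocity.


11.6327 m/s

Velocity = flow rate / cross-sectional area
= 57.0 / 4.9
= 11.6327 m/s


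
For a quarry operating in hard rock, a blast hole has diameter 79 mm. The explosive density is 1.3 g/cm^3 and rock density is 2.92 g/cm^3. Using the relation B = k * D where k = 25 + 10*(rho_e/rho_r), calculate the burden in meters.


2.3267 m

First, compute k:
rho_e / rho_r = 1.3 / 2.92 = 0.4452054795
k = 25 + 10 * 0.4452054795 = 29.45205479
Then, compute burden:
B = k * D / 1000 = 29.45205479 * 79 / 1000
= 2326.712329 / 1000
= 2.3267 m


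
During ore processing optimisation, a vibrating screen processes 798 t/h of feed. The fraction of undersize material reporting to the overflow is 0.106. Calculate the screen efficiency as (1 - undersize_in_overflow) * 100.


89.4%

Screen efficiency = (1 - fraction of undersize in overflow) * 100
= (1 - 0.106) * 100
= 0.894 * 100
= 89.4%


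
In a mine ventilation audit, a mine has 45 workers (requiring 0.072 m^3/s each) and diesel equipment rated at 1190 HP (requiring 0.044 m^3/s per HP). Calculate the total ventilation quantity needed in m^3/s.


Airflow for workers:
Q_people = 45 * 0.072 = 3.24 m^3/s
Airflow for diesel equipment:
Q_diesel = 1190 * 0.044 = 52.36 m^3/s
Total ventilation:
Q_total = 3.24 + 52.36
= 55.6 m^3/s

55.6 m^3/s


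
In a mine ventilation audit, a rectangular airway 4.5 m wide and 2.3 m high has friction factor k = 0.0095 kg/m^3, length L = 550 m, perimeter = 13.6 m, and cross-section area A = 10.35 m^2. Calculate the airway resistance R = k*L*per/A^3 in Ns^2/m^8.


0.0641 Ns^2/m^8

Compute the numerator:
k * L * per = 0.0095 * 550 * 13.6
= 71.06
Compute the denominator:
A^3 = 10.35^3 = 1108.717875
Resistance:
R = 71.06 / 1108.717875
= 0.0641 Ns^2/m^8


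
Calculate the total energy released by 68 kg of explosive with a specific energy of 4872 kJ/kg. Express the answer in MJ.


Energy = mass * specific_energy / 1000
= 68 * 4872 / 1000
= 331296 / 1000
= 331.296 MJ

331.296 MJ


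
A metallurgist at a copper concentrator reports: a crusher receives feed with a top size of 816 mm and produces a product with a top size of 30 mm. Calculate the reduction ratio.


27.2

Reduction ratio = feed size / product size
= 816 / 30
= 27.2


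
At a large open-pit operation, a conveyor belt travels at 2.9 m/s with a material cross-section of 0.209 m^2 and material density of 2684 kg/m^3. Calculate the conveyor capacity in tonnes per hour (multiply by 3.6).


Volumetric flow = speed * area
= 2.9 * 0.209 = 0.6061 m^3/s
Mass flow = volumetric * density
= 0.6061 * 2684 = 1626.7724 kg/s
Convert to t/h: multiply by 3.6
Capacity = 1626.7724 * 3.6
= 5856.3806 t/h

5856.3806 t/h


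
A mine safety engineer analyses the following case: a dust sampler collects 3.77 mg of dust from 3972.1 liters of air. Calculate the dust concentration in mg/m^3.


Convert liters to m^3: 1 m^3 = 1000 L
Concentration = mass / volume * 1000
= 3.77 / 3972.1 * 1000
= 0.0009491201128 * 1000
= 0.9491 mg/m^3

0.9491 mg/m^3


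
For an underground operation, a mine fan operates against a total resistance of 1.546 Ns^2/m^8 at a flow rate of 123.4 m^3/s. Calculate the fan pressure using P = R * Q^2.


Compute Q^2:
Q^2 = 123.4^2 = 15227.56
Compute pressure:
P = R * Q^2 = 1.546 * 15227.56
= 23541.8078 Pa

23541.8078 Pa


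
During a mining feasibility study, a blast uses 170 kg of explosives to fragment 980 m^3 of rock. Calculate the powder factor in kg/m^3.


0.1735 kg/m^3

Powder factor = explosive mass / rock volume
= 170 / 980
= 0.1735 kg/m^3


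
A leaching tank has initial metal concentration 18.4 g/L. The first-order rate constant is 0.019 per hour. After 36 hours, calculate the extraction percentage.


49.5405%

Compute the exponent:
-k * t = -0.019 * 36 = -0.684
Remaining concentration:
C = 18.4 * exp(-0.684)
= 18.4 * 0.5045945719
= 9.284540124 g/L
Extracted = 18.4 - 9.284540124 = 9.115459876 g/L
Extraction % = 9.115459876 / 18.4 * 100
= 49.5405%


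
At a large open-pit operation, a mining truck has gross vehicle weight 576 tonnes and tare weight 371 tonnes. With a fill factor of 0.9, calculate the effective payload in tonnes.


Maximum payload = gross - tare
= 576 - 371 = 205 tonnes
Effective payload = max payload * fill factor
= 205 * 0.9
= 184.5 tonnes

184.5 tonnes


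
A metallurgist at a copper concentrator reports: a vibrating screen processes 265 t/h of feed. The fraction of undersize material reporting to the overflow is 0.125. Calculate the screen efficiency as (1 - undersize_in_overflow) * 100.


Screen efficiency = (1 - fraction of undersize in overflow) * 100
= (1 - 0.125) * 100
= 0.875 * 100
= 87.5%

87.5%


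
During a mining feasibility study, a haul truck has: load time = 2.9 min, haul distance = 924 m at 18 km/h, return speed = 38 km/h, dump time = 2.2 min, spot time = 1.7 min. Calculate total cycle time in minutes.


11.3389 min

Convert haul speed to m/min: 18 * 1000/60 = 300 m/min
Haul time = 924 / 300 = 3.08 min
Convert return speed to m/min: 38 * 1000/60 = 633.3333333 m/min
Return time = 924 / 633.3333333 = 1.458947368 min
Total cycle time:
= 2.9 + 3.08 + 2.2 + 1.458947368 + 1.7
= 11.3389 min


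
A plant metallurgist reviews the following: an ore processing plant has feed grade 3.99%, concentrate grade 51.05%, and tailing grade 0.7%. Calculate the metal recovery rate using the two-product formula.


Using the two-product formula:
R = 100 * c * (f - t) / (f * (c - t))
Numerator = 100 * 51.05 * (3.99 - 0.7)
= 100 * 51.05 * 3.29
= 16795.45
Denominator = 3.99 * (51.05 - 0.7)
= 3.99 * 50.35
= 200.8965
R = 16795.45 / 200.8965
= 83.6025%

83.6025%


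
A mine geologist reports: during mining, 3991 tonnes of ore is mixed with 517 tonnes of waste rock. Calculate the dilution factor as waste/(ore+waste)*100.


11.4685%

Total material = ore + waste
= 3991 + 517 = 4508 tonnes
Dilution = waste / total * 100
= 517 / 4508 * 100
= 0.1146850044 * 100
= 11.4685%


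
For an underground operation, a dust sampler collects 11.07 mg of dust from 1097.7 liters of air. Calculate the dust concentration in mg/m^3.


10.0847 mg/m^3

Convert liters to m^3: 1 m^3 = 1000 L
Concentration = mass / volume * 1000
= 11.07 / 1097.7 * 1000
= 0.0100847226 * 1000
= 10.0847 mg/m^3


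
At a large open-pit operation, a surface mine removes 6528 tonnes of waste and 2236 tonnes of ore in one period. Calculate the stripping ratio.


2.9195

Stripping ratio = waste tonnage / ore tonnage
= 6528 / 2236
= 2.9195


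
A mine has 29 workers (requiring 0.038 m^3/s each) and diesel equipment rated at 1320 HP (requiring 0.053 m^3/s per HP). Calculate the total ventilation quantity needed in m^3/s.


71.062 m^3/s

Airflow for workers:
Q_people = 29 * 0.038 = 1.102 m^3/s
Airflow for diesel equipment:
Q_diesel = 1320 * 0.053 = 69.96 m^3/s
Total ventilation:
Q_total = 1.102 + 69.96
= 71.062 m^3/s


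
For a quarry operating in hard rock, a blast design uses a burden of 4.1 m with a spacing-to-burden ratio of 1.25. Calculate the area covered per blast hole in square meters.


First, find the spacing:
Spacing = burden * ratio = 4.1 * 1.25
= 5.125 m
Then, calculate the area:
Area = burden * spacing = 4.1 * 5.125
= 21.0125 m^2

21.0125 m^2


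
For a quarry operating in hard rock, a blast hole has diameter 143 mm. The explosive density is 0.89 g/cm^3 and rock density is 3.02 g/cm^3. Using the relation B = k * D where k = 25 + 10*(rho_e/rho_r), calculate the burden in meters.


3.9964 m

First, compute k:
rho_e / rho_r = 0.89 / 3.02 = 0.2947019868
k = 25 + 10 * 0.2947019868 = 27.94701987
Then, compute burden:
B = k * D / 1000 = 27.94701987 * 143 / 1000
= 3996.423841 / 1000
= 3.9964 m


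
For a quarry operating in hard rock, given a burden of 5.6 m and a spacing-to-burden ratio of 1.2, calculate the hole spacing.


6.72 m

Spacing = burden * ratio
= 5.6 * 1.2
= 6.72 m


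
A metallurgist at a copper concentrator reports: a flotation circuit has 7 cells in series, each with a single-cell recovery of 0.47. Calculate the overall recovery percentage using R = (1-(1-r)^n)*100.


98.8253%

Complement of single-cell recovery:
1 - r = 1 - 0.47 = 0.53
Raise to power n:
(1 - r)^7 = 0.53^7 = 0.0117471114
Overall recovery:
R = (1 - 0.0117471114) * 100
= 98.8253%


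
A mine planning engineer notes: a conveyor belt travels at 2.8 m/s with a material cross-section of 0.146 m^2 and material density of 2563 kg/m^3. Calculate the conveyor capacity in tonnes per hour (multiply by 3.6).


Volumetric flow = speed * area
= 2.8 * 0.146 = 0.4088 m^3/s
Mass flow = volumetric * density
= 0.4088 * 2563 = 1047.7544 kg/s
Convert to t/h: multiply by 3.6
Capacity = 1047.7544 * 3.6
= 3771.9158 t/h

3771.9158 t/h


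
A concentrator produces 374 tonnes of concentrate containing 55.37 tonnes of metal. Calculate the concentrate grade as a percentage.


Grade = (metal in concentrate / concentrate mass) * 100
= (55.37 / 374) * 100
= 0.1480481283 * 100
= 14.8048%

14.8048%


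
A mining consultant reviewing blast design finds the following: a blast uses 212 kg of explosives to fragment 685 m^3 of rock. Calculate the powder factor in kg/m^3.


Powder factor = explosive mass / rock volume
= 212 / 685
= 0.3095 kg/m^3

0.3095 kg/m^3


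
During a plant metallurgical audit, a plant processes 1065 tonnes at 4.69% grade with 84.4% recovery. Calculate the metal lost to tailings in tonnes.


Total metal in feed:
= 1065 * 4.69 / 100 = 49.9485 tonnes
Metal recovered:
= 49.9485 * 84.4 / 100 = 42.156534 tonnes
Metal lost to tailings:
= 49.9485 - 42.156534
= 7.792 tonnes

7.792 tonnes


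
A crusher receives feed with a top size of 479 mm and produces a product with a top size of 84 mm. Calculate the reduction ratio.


5.7024

Reduction ratio = feed size / product size
= 479 / 84
= 5.7024


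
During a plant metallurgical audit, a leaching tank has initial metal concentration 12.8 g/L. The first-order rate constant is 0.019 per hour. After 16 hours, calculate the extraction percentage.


26.2139%

Compute the exponent:
-k * t = -0.019 * 16 = -0.304
Remaining concentration:
C = 12.8 * exp(-0.304)
= 12.8 * 0.7378608665
= 9.444619091 g/L
Extracted = 12.8 - 9.444619091 = 3.355380909 g/L
Extraction % = 3.355380909 / 12.8 * 100
= 26.2139%


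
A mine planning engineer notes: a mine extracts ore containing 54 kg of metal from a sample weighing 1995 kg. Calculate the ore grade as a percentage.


2.7068%

Ore grade = (metal mass / ore mass) * 100
= (54 / 1995) * 100
= 0.02706766917 * 100
= 2.7068%


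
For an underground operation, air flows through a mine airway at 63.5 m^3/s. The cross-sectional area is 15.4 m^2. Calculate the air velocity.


Velocity = flow rate / cross-sectional area
= 63.5 / 15.4
= 4.1234 m/s

4.1234 m/s


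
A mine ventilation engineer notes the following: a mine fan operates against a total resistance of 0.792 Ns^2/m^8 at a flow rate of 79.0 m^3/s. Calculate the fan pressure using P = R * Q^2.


4942.872 Pa

Compute Q^2:
Q^2 = 79.0^2 = 6241.0
Compute pressure:
P = R * Q^2 = 0.792 * 6241.0
= 4942.872 Pa


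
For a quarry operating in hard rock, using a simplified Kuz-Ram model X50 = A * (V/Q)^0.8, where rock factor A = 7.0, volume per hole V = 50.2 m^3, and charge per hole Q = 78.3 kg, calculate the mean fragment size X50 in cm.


4.9051 cm

Compute V/Q:
V/Q = 50.2 / 78.3 = 0.6411238825
Raise to the power 0.8:
(V/Q)^0.8 = 0.6411238825^0.8 = 0.7007346032
Multiply by A:
X50 = 7.0 * 0.7007346032
= 4.9051 cm


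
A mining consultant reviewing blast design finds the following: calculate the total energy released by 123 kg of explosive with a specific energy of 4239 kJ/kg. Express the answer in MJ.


Energy = mass * specific_energy / 1000
= 123 * 4239 / 1000
= 521397 / 1000
= 521.397 MJ

521.397 MJ


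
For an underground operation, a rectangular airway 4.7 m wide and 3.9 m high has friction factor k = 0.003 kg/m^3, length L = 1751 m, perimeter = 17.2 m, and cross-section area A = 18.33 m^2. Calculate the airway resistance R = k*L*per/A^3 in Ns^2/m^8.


Compute the numerator:
k * L * per = 0.003 * 1751 * 17.2
= 90.3516
Compute the denominator:
A^3 = 18.33^3 = 6158.676537
Resistance:
R = 90.3516 / 6158.676537
= 0.0147 Ns^2/m^8

0.0147 Ns^2/m^8


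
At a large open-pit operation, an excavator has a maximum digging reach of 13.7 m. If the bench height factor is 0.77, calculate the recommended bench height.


Bench height = reach * factor
= 13.7 * 0.77
= 10.549 m

10.549 m


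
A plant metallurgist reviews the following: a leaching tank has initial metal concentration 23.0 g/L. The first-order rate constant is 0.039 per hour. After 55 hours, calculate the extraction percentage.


Compute the exponent:
-k * t = -0.039 * 55 = -2.145
Remaining concentration:
C = 23.0 * exp(-2.145)
= 23.0 * 0.117068037
= 2.692564852 g/L
Extracted = 23.0 - 2.692564852 = 20.30743515 g/L
Extraction % = 20.30743515 / 23.0 * 100
= 88.2932%

88.2932%


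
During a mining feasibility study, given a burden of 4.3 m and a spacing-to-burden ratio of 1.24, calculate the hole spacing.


Spacing = burden * ratio
= 4.3 * 1.24
= 5.332 m

5.332 m


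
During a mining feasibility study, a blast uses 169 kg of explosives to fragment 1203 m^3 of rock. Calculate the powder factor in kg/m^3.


0.1405 kg/m^3

Powder factor = explosive mass / rock volume
= 169 / 1203
= 0.1405 kg/m^3


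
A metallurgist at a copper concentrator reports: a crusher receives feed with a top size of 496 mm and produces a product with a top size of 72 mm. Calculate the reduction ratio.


6.8889

Reduction ratio = feed size / product size
= 496 / 72
= 6.8889


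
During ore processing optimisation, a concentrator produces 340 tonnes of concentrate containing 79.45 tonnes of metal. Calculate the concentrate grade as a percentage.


23.3676%

Grade = (metal in concentrate / concentrate mass) * 100
= (79.45 / 340) * 100
= 0.2336764706 * 100
= 23.3676%


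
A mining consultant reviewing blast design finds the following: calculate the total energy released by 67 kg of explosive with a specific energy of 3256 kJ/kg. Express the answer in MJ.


218.152 MJ

Energy = mass * specific_energy / 1000
= 67 * 3256 / 1000
= 218152 / 1000
= 218.152 MJ


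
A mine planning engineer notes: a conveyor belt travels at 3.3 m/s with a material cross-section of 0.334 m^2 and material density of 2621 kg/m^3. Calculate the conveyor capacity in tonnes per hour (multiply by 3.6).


Volumetric flow = speed * area
= 3.3 * 0.334 = 1.1022 m^3/s
Mass flow = volumetric * density
= 1.1022 * 2621 = 2888.8662 kg/s
Convert to t/h: multiply by 3.6
Capacity = 2888.8662 * 3.6
= 10399.9183 t/h

10399.9183 t/h


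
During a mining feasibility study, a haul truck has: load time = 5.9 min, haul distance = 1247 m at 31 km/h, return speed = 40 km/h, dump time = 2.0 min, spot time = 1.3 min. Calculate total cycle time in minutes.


13.484 min

Convert haul speed to m/min: 31 * 1000/60 = 516.6666667 m/min
Haul time = 1247 / 516.6666667 = 2.413548387 min
Convert return speed to m/min: 40 * 1000/60 = 666.6666667 m/min
Return time = 1247 / 666.6666667 = 1.8705 min
Total cycle time:
= 5.9 + 2.413548387 + 2.0 + 1.8705 + 1.3
= 13.484 min


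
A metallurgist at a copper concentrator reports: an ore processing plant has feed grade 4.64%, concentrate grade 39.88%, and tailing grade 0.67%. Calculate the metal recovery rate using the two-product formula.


Using the two-product formula:
R = 100 * c * (f - t) / (f * (c - t))
Numerator = 100 * 39.88 * (4.64 - 0.67)
= 100 * 39.88 * 3.97
= 15832.36
Denominator = 4.64 * (39.88 - 0.67)
= 4.64 * 39.21
= 181.9344
R = 15832.36 / 181.9344
= 87.0224%

87.0224%


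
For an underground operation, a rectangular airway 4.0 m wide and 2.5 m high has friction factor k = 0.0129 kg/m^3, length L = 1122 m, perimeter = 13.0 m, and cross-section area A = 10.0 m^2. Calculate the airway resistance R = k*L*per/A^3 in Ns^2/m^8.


Compute the numerator:
k * L * per = 0.0129 * 1122 * 13.0
= 188.1594
Compute the denominator:
A^3 = 10.0^3 = 1000
Resistance:
R = 188.1594 / 1000
= 0.1882 Ns^2/m^8

0.1882 Ns^2/m^8


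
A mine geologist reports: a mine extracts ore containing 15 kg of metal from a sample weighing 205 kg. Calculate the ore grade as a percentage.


7.3171%

Ore grade = (metal mass / ore mass) * 100
= (15 / 205) * 100
= 0.07317073171 * 100
= 7.3171%


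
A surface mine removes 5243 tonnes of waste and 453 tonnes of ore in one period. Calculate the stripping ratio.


11.574

Stripping ratio = waste tonnage / ore tonnage
= 5243 / 453
= 11.574


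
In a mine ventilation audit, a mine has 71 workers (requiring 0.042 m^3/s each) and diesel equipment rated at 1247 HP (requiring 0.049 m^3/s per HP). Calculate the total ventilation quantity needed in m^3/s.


Airflow for workers:
Q_people = 71 * 0.042 = 2.982 m^3/s
Airflow for diesel equipment:
Q_diesel = 1247 * 0.049 = 61.103 m^3/s
Total ventilation:
Q_total = 2.982 + 61.103
= 64.085 m^3/s

64.085 m^3/s


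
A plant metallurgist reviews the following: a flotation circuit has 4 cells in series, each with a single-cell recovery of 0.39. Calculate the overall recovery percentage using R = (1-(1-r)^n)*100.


Complement of single-cell recovery:
1 - r = 1 - 0.39 = 0.61
Raise to power n:
(1 - r)^4 = 0.61^4 = 0.13845841
Overall recovery:
R = (1 - 0.13845841) * 100
= 86.1542%

86.1542%


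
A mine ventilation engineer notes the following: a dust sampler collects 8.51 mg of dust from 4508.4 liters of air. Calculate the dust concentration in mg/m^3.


1.8876 mg/m^3

Convert liters to m^3: 1 m^3 = 1000 L
Concentration = mass / volume * 1000
= 8.51 / 4508.4 * 1000
= 0.001887587614 * 1000
= 1.8876 mg/m^3


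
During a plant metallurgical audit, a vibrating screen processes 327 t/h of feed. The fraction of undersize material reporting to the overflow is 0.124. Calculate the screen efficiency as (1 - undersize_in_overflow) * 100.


87.6%

Screen efficiency = (1 - fraction of undersize in overflow) * 100
= (1 - 0.124) * 100
= 0.876 * 100
= 87.6%


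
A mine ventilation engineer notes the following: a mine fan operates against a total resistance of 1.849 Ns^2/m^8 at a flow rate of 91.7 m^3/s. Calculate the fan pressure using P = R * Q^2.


Compute Q^2:
Q^2 = 91.7^2 = 8408.89
Compute pressure:
P = R * Q^2 = 1.849 * 8408.89
= 15548.0376 Pa

15548.0376 Pa


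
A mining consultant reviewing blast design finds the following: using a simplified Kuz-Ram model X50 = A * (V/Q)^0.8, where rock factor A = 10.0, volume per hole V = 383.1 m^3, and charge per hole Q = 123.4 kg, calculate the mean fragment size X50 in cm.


Compute V/Q:
V/Q = 383.1 / 123.4 = 3.104538088
Raise to the power 0.8:
(V/Q)^0.8 = 3.104538088^0.8 = 2.475127605
Multiply by A:
X50 = 10.0 * 2.475127605
= 24.7513 cm

24.7513 cm


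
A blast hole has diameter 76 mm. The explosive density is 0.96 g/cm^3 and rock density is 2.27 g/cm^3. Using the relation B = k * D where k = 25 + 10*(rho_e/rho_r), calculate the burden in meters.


2.2214 m

First, compute k:
rho_e / rho_r = 0.96 / 2.27 = 0.422907489
k = 25 + 10 * 0.422907489 = 29.22907489
Then, compute burden:
B = k * D / 1000 = 29.22907489 * 76 / 1000
= 2221.409692 / 1000
= 2.2214 m


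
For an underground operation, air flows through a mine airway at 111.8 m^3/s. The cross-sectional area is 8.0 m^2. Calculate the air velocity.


Velocity = flow rate / cross-sectional area
= 111.8 / 8.0
= 13.975 m/s

13.975 m/s


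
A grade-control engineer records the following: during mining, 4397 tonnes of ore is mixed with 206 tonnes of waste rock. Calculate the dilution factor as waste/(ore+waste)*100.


Total material = ore + waste
= 4397 + 206 = 4603 tonnes
Dilution = waste / total * 100
= 206 / 4603 * 100
= 0.04475342168 * 100
= 4.4753%

4.4753%


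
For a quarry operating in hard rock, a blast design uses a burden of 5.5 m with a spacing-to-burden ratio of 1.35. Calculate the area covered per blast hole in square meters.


40.8375 m^2

First, find the spacing:
Spacing = burden * ratio = 5.5 * 1.35
= 7.425 m
Then, calculate the area:
Area = burden * spacing = 5.5 * 7.425
= 40.8375 m^2


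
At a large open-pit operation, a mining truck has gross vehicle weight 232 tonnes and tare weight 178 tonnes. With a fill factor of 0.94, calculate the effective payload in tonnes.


50.76 tonnes

Maximum payload = gross - tare
= 232 - 178 = 54 tonnes
Effective payload = max payload * fill factor
= 54 * 0.94
= 50.76 tonnes


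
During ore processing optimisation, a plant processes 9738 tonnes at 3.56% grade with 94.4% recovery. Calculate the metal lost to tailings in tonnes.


Total metal in feed:
= 9738 * 3.56 / 100 = 346.6728 tonnes
Metal recovered:
= 346.6728 * 94.4 / 100 = 327.2591232 tonnes
Metal lost to tailings:
= 346.6728 - 327.2591232
= 19.4137 tonnes

19.4137 tonnes


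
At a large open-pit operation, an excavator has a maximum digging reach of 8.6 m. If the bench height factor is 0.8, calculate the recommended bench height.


6.88 m

Bench height = reach * factor
= 8.6 * 0.8
= 6.88 m


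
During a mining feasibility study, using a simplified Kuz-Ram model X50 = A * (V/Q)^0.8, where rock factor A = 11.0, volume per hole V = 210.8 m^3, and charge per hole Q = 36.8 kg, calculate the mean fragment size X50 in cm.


44.4438 cm

Compute V/Q:
V/Q = 210.8 / 36.8 = 5.72826087
Raise to the power 0.8:
(V/Q)^0.8 = 5.72826087^0.8 = 4.040342951
Multiply by A:
X50 = 11.0 * 4.040342951
= 44.4438 cm


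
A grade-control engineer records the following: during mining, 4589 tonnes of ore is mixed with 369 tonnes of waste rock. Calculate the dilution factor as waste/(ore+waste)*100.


Total material = ore + waste
= 4589 + 369 = 4958 tonnes
Dilution = waste / total * 100
= 369 / 4958 * 100
= 0.07442517144 * 100
= 7.4425%

7.4425%


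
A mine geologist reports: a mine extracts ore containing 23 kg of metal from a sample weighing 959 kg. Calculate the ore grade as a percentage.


2.3983%

Ore grade = (metal mass / ore mass) * 100
= (23 / 959) * 100
= 0.02398331595 * 100
= 2.3983%


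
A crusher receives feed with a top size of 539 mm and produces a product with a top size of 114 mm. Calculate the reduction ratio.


4.7281

Reduction ratio = feed size / product size
= 539 / 114
= 4.7281


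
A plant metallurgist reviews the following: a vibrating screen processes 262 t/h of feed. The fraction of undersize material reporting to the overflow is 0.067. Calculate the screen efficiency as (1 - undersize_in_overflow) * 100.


Screen efficiency = (1 - fraction of undersize in overflow) * 100
= (1 - 0.067) * 100
= 0.933 * 100
= 93.3%

93.3%


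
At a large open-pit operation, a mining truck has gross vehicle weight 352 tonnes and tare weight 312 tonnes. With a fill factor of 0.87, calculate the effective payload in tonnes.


34.8 tonnes

Maximum payload = gross - tare
= 352 - 312 = 40 tonnes
Effective payload = max payload * fill factor
= 40 * 0.87
= 34.8 tonnes


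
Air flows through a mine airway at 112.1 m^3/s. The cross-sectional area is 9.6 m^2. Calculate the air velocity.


Velocity = flow rate / cross-sectional area
= 112.1 / 9.6
= 11.6771 m/s

11.6771 m/s


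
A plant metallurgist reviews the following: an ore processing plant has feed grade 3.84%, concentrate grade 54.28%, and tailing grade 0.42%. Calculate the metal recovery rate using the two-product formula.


Using the two-product formula:
R = 100 * c * (f - t) / (f * (c - t))
Numerator = 100 * 54.28 * (3.84 - 0.42)
= 100 * 54.28 * 3.42
= 18563.76
Denominator = 3.84 * (54.28 - 0.42)
= 3.84 * 53.86
= 206.8224
R = 18563.76 / 206.8224
= 89.757%

89.757%


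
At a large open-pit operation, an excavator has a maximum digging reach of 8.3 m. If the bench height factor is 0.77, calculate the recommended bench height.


6.391 m

Bench height = reach * factor
= 8.3 * 0.77
= 6.391 m


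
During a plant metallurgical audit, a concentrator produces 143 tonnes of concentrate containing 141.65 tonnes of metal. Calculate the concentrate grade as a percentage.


Grade = (metal in concentrate / concentrate mass) * 100
= (141.65 / 143) * 100
= 0.9905594406 * 100
= 99.0559%

99.0559%


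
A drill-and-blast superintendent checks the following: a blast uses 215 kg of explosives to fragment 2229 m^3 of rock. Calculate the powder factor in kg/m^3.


0.0965 kg/m^3

Powder factor = explosive mass / rock volume
= 215 / 2229
= 0.0965 kg/m^3


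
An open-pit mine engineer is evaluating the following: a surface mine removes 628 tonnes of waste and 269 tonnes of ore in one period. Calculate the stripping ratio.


Stripping ratio = waste tonnage / ore tonnage
= 628 / 269
= 2.3346

2.3346


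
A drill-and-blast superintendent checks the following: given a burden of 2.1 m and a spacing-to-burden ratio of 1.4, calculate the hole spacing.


Spacing = burden * ratio
= 2.1 * 1.4
= 2.94 m

2.94 m


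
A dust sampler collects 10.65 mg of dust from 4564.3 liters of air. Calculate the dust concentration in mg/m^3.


2.3333 mg/m^3

Convert liters to m^3: 1 m^3 = 1000 L
Concentration = mass / volume * 1000
= 10.65 / 4564.3 * 1000
= 0.00233332603 * 1000
= 2.3333 mg/m^3


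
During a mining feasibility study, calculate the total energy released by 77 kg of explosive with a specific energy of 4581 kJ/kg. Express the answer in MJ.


Energy = mass * specific_energy / 1000
= 77 * 4581 / 1000
= 352737 / 1000
= 352.737 MJ

352.737 MJ


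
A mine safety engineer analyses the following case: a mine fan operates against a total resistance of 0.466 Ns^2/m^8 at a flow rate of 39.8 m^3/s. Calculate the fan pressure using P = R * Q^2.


Compute Q^2:
Q^2 = 39.8^2 = 1584.04
Compute pressure:
P = R * Q^2 = 0.466 * 1584.04
= 738.1626 Pa

738.1626 Pa


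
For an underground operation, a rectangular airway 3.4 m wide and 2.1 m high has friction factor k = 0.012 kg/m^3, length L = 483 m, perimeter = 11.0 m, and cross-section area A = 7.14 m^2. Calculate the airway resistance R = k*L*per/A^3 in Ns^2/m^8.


0.1752 Ns^2/m^8

Compute the numerator:
k * L * per = 0.012 * 483 * 11.0
= 63.756
Compute the denominator:
A^3 = 7.14^3 = 363.994344
Resistance:
R = 63.756 / 363.994344
= 0.1752 Ns^2/m^8


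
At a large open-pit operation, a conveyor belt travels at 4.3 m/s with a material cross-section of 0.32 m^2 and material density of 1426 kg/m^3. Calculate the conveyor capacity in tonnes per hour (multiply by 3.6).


7063.8336 t/h

Volumetric flow = speed * area
= 4.3 * 0.32 = 1.376 m^3/s
Mass flow = volumetric * density
= 1.376 * 1426 = 1962.176 kg/s
Convert to t/h: multiply by 3.6
Capacity = 1962.176 * 3.6
= 7063.8336 t/h


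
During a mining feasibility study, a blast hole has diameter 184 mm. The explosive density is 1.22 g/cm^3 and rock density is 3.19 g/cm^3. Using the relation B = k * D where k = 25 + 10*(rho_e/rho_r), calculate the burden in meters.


5.3037 m

First, compute k:
rho_e / rho_r = 1.22 / 3.19 = 0.3824451411
k = 25 + 10 * 0.3824451411 = 28.82445141
Then, compute burden:
B = k * D / 1000 = 28.82445141 * 184 / 1000
= 5303.69906 / 1000
= 5.3037 m
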